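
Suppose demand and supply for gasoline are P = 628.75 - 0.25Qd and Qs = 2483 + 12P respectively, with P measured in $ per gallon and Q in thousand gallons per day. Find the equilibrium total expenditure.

In direct form, Qd = 2515 - 4P.
Set Qd = Qs: 2515 - 4P = 2483 + 12P, so 32 = 16P and P* = 2.
Plugging P* into demand: Q* = 2515 - 4(2) = 2507.
Total expenditure = P* × Q* = 2 × 2507 = 5014.

Total expenditure = 5014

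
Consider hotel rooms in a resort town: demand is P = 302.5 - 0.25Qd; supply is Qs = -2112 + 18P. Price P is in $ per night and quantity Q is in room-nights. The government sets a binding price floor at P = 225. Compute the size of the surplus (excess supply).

In direct form, Qd = 1210 - 4P.
At P = 225: Qd = 310 and Qs = 1938.
Surplus = Qs - Qd = 1938 - 310 = 1628.

Surplus = 1628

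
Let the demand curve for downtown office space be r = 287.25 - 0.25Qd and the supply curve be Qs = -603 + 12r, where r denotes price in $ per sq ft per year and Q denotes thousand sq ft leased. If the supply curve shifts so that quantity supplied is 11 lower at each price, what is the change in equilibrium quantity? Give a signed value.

ΔQ = -2.75

Rewriting in direct form: Qd = 1149 - 4r.
Set Qd = Qs: 1149 - 4r = -603 + 12r, so 1752 = 16r and r* = 109.5.
Substitute back: Q* = 1149 - 4(109.5) = 711.
After the shift, supply is Qs = -614 + 12r.
Re-solving, 16r = 1763 gives r = 110.1875 and Q = 708.25.
ΔQ = 708.25 - 711 = -2.75.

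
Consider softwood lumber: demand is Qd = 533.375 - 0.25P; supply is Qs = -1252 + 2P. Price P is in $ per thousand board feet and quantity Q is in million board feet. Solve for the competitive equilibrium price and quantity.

Equating demand and supply, 533.375 - 0.25P = -1252 + 2P gives 2.25P = 1785.375, so P* = 793.5.
Substitute back: Q* = 533.375 - 0.25(793.5) = 335.

P* = 793.5, Q* = 335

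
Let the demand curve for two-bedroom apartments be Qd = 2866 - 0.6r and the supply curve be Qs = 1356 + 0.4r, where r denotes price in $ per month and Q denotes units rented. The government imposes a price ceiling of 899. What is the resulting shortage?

Shortage = 611

Evaluating both curves at the ceiling price 899 gives Qd = 2326.6, Qs = 1715.6.
Shortage = Qd - Qs = 2326.6 - 1715.6 = 611.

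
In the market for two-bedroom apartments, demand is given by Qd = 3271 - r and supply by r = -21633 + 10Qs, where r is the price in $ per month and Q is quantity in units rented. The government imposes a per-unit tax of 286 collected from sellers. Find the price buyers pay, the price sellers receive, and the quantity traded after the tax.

In direct form, Qs = 2163.3 + 0.1r.
Sellers keep r_s = r_b - 286 per unit, so supply in terms of the buyer price is Qs = 2134.7 + 0.1r_b.
Market clearing requires 3271 - r_b = 2134.7 + 0.1r_b; hence 1136.3 = 1.1r_b and r_b = 1033.
Then r_s = 1033 - 286 = 747 and Q = 3271 - 1033 = 2238.

r_b = 1033, r_s = 747, Q = 2238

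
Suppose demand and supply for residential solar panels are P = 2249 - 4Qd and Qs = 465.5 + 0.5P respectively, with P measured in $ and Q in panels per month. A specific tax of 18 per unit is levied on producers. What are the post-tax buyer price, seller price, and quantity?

In direct form, Qd = 562.25 - 0.25P.
Producers keep P_s = P_b - 18 per unit, so supply in terms of the buyer price is Qs = 456.5 + 0.5P_b.
Market clearing requires 562.25 - 0.25P_b = 456.5 + 0.5P_b; hence 105.75 = 0.75P_b and P_b = 141.
So P_s = 123 and the quantity traded is Q = 562.25 - 0.25(141) = 527.

P_b = 141, P_s = 123, Q = 527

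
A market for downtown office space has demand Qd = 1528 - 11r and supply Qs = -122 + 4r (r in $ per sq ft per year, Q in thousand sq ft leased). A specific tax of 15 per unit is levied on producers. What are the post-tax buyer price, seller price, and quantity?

r_b = 114, r_s = 99, Q = 274

With a tax of 15 on producers, they supply based on the net price r_s = r_b - 15, so Qs = -182 + 4r_b.
Set Qd = Qs: 1528 - 11r_b = -182 + 4r_b, so 1710 = 15r_b and r_b = 114.
Then r_s = 114 - 15 = 99 and Q = 1528 - 11(114) = 274.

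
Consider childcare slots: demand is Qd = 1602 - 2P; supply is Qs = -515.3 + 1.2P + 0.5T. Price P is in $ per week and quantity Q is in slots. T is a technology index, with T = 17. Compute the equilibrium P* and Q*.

P* = 659, Q* = 284

With T = 17, supply is Qs = -506.8 + 1.2P.
Equating demand and supply, 1602 - 2P = -506.8 + 1.2P gives 3.2P = 2108.8, so P* = 659.
From the demand curve, Q* = 1602 - 2(659) = 284.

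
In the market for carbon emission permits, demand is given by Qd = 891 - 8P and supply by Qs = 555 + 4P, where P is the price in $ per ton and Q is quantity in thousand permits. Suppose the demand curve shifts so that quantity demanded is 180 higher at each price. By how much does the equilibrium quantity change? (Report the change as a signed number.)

Set Qd = Qs: 891 - 8P = 555 + 4P, so 336 = 12P and P* = 28.
Substitute back: Q* = 891 - 8(28) = 667.
After the shift, demand is Qd = 1071 - 8P.
Re-solving, 12P = 516 gives P = 43 and Q = 727.
ΔQ = 727 - 667 = 60.

ΔQ = 60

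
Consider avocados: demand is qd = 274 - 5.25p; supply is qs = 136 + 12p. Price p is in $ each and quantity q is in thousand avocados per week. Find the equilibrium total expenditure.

Total expenditure = 1856

Equating demand and supply, 274 - 5.25p = 136 + 12p gives 17.25p = 138, so p* = 8.
Plugging p* into demand: q* = 274 - 5.25(8) = 232.
Total expenditure = p* × q* = 8 × 232 = 1856.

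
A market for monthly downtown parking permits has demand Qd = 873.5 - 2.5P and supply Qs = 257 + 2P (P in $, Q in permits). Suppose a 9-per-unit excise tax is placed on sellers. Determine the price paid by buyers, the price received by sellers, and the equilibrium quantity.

P_b = 141, P_s = 132, Q = 521

The tax drives a wedge P_b - P_s = 9. Substituting P_s = P_b - 9 into supply: Qs = 239 + 2P_b.
Market clearing requires 873.5 - 2.5P_b = 239 + 2P_b; hence 634.5 = 4.5P_b and P_b = 141.
So P_s = 132 and the quantity traded is Q = 873.5 - 2.5(141) = 521.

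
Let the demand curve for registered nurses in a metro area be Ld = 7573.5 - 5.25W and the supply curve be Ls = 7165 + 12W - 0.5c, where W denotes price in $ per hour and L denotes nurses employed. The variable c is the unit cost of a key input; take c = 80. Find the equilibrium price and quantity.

With c = 80, supply is Ls = 7125 + 12W.
Set Ld = Ls: 7573.5 - 5.25W = 7125 + 12W, so 448.5 = 17.25W and W* = 26.
Substitute back: L* = 7573.5 - 5.25(26) = 7437.

W* = 26, L* = 7437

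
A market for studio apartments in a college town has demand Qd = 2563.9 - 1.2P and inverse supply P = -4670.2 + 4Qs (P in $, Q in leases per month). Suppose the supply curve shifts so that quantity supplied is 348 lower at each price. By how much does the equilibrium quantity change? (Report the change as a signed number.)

ΔQ = -288

Inverting to quantity form: Qs = 1167.55 + 0.25P.
At equilibrium Qd = Qs, so 2563.9 - 1.2P = 1167.55 + 0.25P; collecting terms, 1396.35 = 1.45P and P* = 963.
Plugging P* into demand: Q* = 2563.9 - 1.2(963) = 1408.3.
After the shift, supply is Qs = 819.55 + 0.25P.
New equilibrium: 1744.35 = 1.45P, so P = 1203 and Q = 1120.3.
ΔQ = 1120.3 - 1408.3 = -288.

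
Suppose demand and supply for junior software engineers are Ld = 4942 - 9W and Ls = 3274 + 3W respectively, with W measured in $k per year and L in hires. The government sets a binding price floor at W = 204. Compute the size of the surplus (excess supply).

With W fixed at 204, quantity demanded is 3106 and quantity supplied is 3886.
Surplus = Ls - Ld = 3886 - 3106 = 780.

Surplus = 780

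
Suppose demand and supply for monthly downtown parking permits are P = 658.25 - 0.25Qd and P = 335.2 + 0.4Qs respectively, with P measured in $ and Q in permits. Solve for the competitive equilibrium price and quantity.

In direct form, Qd = 2633 - 4P and Qs = -838 + 2.5P.
The market clears where 2633 - 4P = -838 + 2.5P. Rearranging, 6.5P = 3471, hence P* = 534.
Substitute back: Q* = 2633 - 4(534) = 497.

P* = 534, Q* = 497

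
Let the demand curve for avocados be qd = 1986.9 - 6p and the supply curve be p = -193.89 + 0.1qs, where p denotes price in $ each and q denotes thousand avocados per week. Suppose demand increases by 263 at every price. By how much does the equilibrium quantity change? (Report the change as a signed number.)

Inverting to quantity form: qs = 1938.9 + 10p.
At equilibrium qd = qs, so 1986.9 - 6p = 1938.9 + 10p; collecting terms, 48 = 16p and p* = 3.
Substitute back: q* = 1986.9 - 6(3) = 1968.9.
After the shift, demand is qd = 2249.9 - 6p.
New equilibrium: 311 = 16p, so p = 19.4375 and q = 2133.275.
Δq = 2133.275 - 1968.9 = 164.375.

Δq = 164.375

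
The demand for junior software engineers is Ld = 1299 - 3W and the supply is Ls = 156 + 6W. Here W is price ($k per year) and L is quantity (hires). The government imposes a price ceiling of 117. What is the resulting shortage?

Shortage = 90

At W = 117: Ld = 948 and Ls = 858.
Shortage = Ld - Ls = 948 - 858 = 90.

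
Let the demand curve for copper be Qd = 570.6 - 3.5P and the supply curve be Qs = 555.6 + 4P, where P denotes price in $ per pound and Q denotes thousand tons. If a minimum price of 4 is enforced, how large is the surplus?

At P = 4: Qd = 556.6 and Qs = 571.6.
Surplus = Qs - Qd = 571.6 - 556.6 = 15.

Surplus = 15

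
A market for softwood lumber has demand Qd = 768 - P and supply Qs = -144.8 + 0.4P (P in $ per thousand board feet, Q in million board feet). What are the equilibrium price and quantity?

The market clears where 768 - P = -144.8 + 0.4P. Rearranging, 1.4P = 912.8, hence P* = 652.
Substitute back: Q* = 768 - 652 = 116.

P* = 652, Q* = 116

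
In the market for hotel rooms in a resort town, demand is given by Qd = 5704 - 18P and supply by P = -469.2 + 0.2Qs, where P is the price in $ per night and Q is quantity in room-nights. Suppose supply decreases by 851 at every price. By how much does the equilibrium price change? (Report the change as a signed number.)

ΔP = 37

In direct form, Qs = 2346 + 5P.
Equating demand and supply, 5704 - 18P = 2346 + 5P gives 23P = 3358, so P* = 146.
From the demand curve, Q* = 5704 - 18(146) = 3076.
After the shift, supply is Qs = 1495 + 5P.
The new intersection has 4209 = 23P, i.e. P = 183, Q = 2410.
ΔP = 183 - 146 = 37.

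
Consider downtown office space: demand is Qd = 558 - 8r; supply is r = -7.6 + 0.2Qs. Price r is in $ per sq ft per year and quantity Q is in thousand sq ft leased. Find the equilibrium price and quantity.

Solving each curve for Q: Qs = 38 + 5r.
At equilibrium Qd = Qs, so 558 - 8r = 38 + 5r; collecting terms, 520 = 13r and r* = 40.
Then Q* = 558 - 8(40) = 238.

r* = 40, Q* = 238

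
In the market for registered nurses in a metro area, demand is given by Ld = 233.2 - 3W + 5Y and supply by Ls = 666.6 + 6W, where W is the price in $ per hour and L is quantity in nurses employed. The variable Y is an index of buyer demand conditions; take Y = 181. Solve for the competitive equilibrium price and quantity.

W* = 52.4, L* = 981

With Y = 181, demand is Ld = 1138.2 - 3W.
The market clears where 1138.2 - 3W = 666.6 + 6W. Rearranging, 9W = 471.6, hence W* = 52.4.
From the demand curve, L* = 1138.2 - 3(52.4) = 981.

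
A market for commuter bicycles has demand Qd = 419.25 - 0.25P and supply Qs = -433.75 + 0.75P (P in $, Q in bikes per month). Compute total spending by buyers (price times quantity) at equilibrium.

Equating demand and supply, 419.25 - 0.25P = -433.75 + 0.75P gives P = 853, so P* = 853.
Substitute back: Q* = 419.25 - 0.25(853) = 206.
Total spending by buyers = P* × Q* = 853 × 206 = 175718.

Total spending by buyers = 175718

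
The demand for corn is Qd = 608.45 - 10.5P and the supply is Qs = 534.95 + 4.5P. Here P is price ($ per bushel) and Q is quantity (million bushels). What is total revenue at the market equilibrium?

Total revenue = 2729.3

Equating demand and supply, 608.45 - 10.5P = 534.95 + 4.5P gives 15P = 73.5, so P* = 4.9.
Then Q* = 608.45 - 10.5(4.9) = 557.
Total revenue = P* × Q* = 4.9 × 557 = 2729.3.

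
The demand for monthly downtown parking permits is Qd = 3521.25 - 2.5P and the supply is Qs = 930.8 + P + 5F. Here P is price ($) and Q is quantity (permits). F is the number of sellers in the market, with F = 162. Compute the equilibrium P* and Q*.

P* = 508.7, Q* = 2249.5

With F = 162, supply is Qs = 1740.8 + P.
Set Qd = Qs: 3521.25 - 2.5P = 1740.8 + P, so 1780.45 = 3.5P and P* = 508.7.
Substitute back: Q* = 3521.25 - 2.5(508.7) = 2249.5.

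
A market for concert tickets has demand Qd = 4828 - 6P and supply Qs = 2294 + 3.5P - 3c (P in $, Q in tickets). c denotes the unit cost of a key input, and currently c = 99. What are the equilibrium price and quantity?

With c = 99, supply is Qs = 1997 + 3.5P.
Set Qd = Qs: 4828 - 6P = 1997 + 3.5P, so 2831 = 9.5P and P* = 298.
Plugging P* into demand: Q* = 4828 - 6(298) = 3040.

P* = 298, Q* = 3040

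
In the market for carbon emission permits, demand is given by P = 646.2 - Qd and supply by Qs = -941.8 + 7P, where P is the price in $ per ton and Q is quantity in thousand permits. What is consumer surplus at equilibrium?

Inverting to quantity form: Qd = 646.2 - P.
Set Qd = Qs: 646.2 - P = -941.8 + 7P, so 1588 = 8P and P* = 198.5.
From the demand curve, Q* = 646.2 - 198.5 = 447.7.
Demand choke price (Qd = 0): P = 646.2. Consumer surplus = ½ × (646.2 - 198.5) × 447.7 = 100217.645.

Consumer surplus = 100217.645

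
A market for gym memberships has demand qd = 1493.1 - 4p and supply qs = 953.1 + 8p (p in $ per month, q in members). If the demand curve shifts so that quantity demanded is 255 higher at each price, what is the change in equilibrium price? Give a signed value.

Δp = 21.25

Equating demand and supply, 1493.1 - 4p = 953.1 + 8p gives 12p = 540, so p* = 45.
From the demand curve, q* = 1493.1 - 4(45) = 1313.1.
After the shift, demand is qd = 1748.1 - 4p.
Re-solving, 12p = 795 gives p = 66.25 and q = 1483.1.
Δp = 66.25 - 45 = 21.25.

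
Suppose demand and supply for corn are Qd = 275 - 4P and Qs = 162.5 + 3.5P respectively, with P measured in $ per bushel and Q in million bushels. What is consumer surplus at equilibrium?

At equilibrium Qd = Qs, so 275 - 4P = 162.5 + 3.5P; collecting terms, 112.5 = 7.5P and P* = 15.
From the demand curve, Q* = 275 - 4(15) = 215.
Demand choke price (Qd = 0): P = 275/4 = 68.75. Consumer surplus = ½ × (68.75 - 15) × 215 = 5778.125.

Consumer surplus = 5778.125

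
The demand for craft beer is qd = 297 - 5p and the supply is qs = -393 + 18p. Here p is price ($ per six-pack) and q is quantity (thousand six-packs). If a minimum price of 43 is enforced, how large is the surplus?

With p fixed at 43, quantity demanded is 82 and quantity supplied is 381.
Surplus = qs - qd = 381 - 82 = 299.

Surplus = 299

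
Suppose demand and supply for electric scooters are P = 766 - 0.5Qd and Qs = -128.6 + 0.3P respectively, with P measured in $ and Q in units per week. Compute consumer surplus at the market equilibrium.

Consumer surplus = 1936

Inverting to quantity form: Qd = 1532 - 2P.
The market clears where 1532 - 2P = -128.6 + 0.3P. Rearranging, 2.3P = 1660.6, hence P* = 722.
Substitute back: Q* = 1532 - 2(722) = 88.
Demand choke price (Qd = 0): P = 1532/2 = 766. Consumer surplus = ½ × (766 - 722) × 88 = 1936.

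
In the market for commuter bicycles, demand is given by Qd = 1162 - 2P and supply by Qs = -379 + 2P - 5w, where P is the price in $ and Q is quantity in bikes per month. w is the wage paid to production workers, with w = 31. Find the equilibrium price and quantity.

With w = 31, supply is Qs = -534 + 2P.
Set Qd = Qs: 1162 - 2P = -534 + 2P, so 1696 = 4P and P* = 424.
Then Q* = 1162 - 2(424) = 314.

P* = 424, Q* = 314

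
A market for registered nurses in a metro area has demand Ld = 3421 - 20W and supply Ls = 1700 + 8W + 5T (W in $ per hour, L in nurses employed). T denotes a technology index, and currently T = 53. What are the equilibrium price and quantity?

W* = 52, L* = 2381

With T = 53, supply is Ls = 1965 + 8W.
Equating demand and supply, 3421 - 20W = 1965 + 8W gives 28W = 1456, so W* = 52.
Then L* = 3421 - 20(52) = 2381.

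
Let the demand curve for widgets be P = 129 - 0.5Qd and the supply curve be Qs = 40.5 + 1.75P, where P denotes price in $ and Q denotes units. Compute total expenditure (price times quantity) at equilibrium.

Total expenditure = 8236

Inverting to quantity form: Qd = 258 - 2P.
Equating demand and supply, 258 - 2P = 40.5 + 1.75P gives 3.75P = 217.5, so P* = 58.
Plugging P* into demand: Q* = 258 - 2(58) = 142.
Total expenditure = P* × Q* = 58 × 142 = 8236.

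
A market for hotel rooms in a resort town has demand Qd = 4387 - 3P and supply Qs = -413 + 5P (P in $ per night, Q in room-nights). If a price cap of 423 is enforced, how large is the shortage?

At P = 423: Qd = 3118 and Qs = 1702.
Shortage = Qd - Qs = 3118 - 1702 = 1416.

Shortage = 1416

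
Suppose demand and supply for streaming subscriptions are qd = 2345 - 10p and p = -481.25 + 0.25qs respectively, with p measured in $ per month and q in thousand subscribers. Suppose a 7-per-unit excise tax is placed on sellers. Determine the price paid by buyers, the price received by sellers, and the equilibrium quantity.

p_b = 32, p_s = 25, q = 2025

Inverting to quantity form: qs = 1925 + 4p.
Sellers keep p_s = p_b - 7 per unit, so supply in terms of the buyer price is qs = 1897 + 4p_b.
Equate demand and the shifted supply: 2345 - 10p_b = 1897 + 4p_b, giving 14p_b = 448, so p_b = 32.
So p_s = 25 and the quantity traded is q = 2345 - 10(32) = 2025.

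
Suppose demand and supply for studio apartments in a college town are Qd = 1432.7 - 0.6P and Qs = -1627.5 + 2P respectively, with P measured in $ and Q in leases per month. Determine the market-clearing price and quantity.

At equilibrium Qd = Qs, so 1432.7 - 0.6P = -1627.5 + 2P; collecting terms, 3060.2 = 2.6P and P* = 1177.
From the demand curve, Q* = 1432.7 - 0.6(1177) = 726.5.

P* = 1177, Q* = 726.5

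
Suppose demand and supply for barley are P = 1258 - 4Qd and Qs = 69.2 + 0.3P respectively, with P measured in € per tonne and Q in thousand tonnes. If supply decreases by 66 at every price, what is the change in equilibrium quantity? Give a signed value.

ΔQ = -30

In direct form, Qd = 314.5 - 0.25P.
The market clears where 314.5 - 0.25P = 69.2 + 0.3P. Rearranging, 0.55P = 245.3, hence P* = 446.
Then Q* = 314.5 - 0.25(446) = 203.
After the shift, supply is Qs = 3.2 + 0.3P.
New equilibrium: 311.3 = 0.55P, so P = 566 and Q = 173.
ΔQ = 173 - 203 = -30.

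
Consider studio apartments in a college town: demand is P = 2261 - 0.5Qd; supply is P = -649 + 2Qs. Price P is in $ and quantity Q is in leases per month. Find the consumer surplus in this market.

Rewriting in direct form: Qd = 4522 - 2P and Qs = 324.5 + 0.5P.
Set Qd = Qs: 4522 - 2P = 324.5 + 0.5P, so 4197.5 = 2.5P and P* = 1679.
Then Q* = 4522 - 2(1679) = 1164.
Demand choke price (Qd = 0): P = 4522/2 = 2261. Consumer surplus = ½ × (2261 - 1679) × 1164 = 338724.

Consumer surplus = 338724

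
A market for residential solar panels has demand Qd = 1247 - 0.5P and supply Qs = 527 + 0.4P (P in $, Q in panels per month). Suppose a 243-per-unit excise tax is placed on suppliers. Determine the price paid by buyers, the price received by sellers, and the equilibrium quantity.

P_b = 908, P_s = 665, Q = 793

Suppliers keep P_s = P_b - 243 per unit, so supply in terms of the buyer price is Qs = 429.8 + 0.4P_b.
Market clearing requires 1247 - 0.5P_b = 429.8 + 0.4P_b; hence 817.2 = 0.9P_b and P_b = 908.
Then P_s = 908 - 243 = 665 and Q = 1247 - 0.5(908) = 793.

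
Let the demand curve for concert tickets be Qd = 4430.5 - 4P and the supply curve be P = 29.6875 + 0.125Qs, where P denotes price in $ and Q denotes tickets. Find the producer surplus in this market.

Producer surplus = 516421.890625

Inverting to quantity form: Qs = -237.5 + 8P.
At equilibrium Qd = Qs, so 4430.5 - 4P = -237.5 + 8P; collecting terms, 4668 = 12P and P* = 389.
From the demand curve, Q* = 4430.5 - 4(389) = 2874.5.
Supply choke price (Qs = 0): P = 29.6875. Producer surplus = ½ × (389 - 29.6875) × 2874.5 = 516421.890625.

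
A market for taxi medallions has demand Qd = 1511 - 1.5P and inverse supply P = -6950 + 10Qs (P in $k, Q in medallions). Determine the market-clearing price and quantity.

Solving each curve for Q: Qs = 695 + 0.1P.
Equating demand and supply, 1511 - 1.5P = 695 + 0.1P gives 1.6P = 816, so P* = 510.
From the demand curve, Q* = 1511 - 1.5(510) = 746.

P* = 510, Q* = 746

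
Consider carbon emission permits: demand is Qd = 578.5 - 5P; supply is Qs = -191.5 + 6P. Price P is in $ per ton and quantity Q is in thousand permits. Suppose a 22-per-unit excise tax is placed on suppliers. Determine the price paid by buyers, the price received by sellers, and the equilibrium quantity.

P_b = 82, P_s = 60, Q = 168.5

With a tax of 22 on suppliers, they supply based on the net price P_s = P_b - 22, so Qs = -323.5 + 6P_b.
Equate demand and the shifted supply: 578.5 - 5P_b = -323.5 + 6P_b, giving 11P_b = 902, so P_b = 82.
Then P_s = 82 - 22 = 60 and Q = 578.5 - 5(82) = 168.5.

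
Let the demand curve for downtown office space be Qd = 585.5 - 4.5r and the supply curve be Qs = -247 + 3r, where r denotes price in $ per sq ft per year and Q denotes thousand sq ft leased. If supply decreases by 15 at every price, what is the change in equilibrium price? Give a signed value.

Δr = 2

Equating demand and supply, 585.5 - 4.5r = -247 + 3r gives 7.5r = 832.5, so r* = 111.
Substitute back: Q* = 585.5 - 4.5(111) = 86.
After the shift, supply is Qs = -262 + 3r.
Re-solving, 7.5r = 847.5 gives r = 113 and Q = 77.
Δr = 113 - 111 = 2.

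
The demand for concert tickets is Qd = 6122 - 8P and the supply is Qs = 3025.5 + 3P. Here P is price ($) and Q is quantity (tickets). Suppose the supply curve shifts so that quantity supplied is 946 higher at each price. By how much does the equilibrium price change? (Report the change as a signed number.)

ΔP = -86

At equilibrium Qd = Qs, so 6122 - 8P = 3025.5 + 3P; collecting terms, 3096.5 = 11P and P* = 281.5.
Substitute back: Q* = 6122 - 8(281.5) = 3870.
After the shift, supply is Qs = 3971.5 + 3P.
New equilibrium: 2150.5 = 11P, so P = 195.5 and Q = 4558.
ΔP = 195.5 - 281.5 = -86.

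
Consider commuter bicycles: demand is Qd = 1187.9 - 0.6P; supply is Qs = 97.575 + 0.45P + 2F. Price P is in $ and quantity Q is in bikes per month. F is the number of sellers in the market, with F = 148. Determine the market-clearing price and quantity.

P* = 756.5, Q* = 734

With F = 148, supply is Qs = 393.575 + 0.45P.
Set Qd = Qs: 1187.9 - 0.6P = 393.575 + 0.45P, so 794.325 = 1.05P and P* = 756.5.
From the demand curve, Q* = 1187.9 - 0.6(756.5) = 734.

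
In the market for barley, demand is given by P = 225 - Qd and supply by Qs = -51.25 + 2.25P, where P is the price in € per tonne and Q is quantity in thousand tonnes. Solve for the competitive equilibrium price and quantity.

Rewriting in direct form: Qd = 225 - P.
The market clears where 225 - P = -51.25 + 2.25P. Rearranging, 3.25P = 276.25, hence P* = 85.
From the demand curve, Q* = 225 - 85 = 140.

P* = 85, Q* = 140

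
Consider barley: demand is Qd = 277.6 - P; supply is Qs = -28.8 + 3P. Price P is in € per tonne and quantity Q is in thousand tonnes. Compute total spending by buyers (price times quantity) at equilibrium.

Equating demand and supply, 277.6 - P = -28.8 + 3P gives 4P = 306.4, so P* = 76.6.
From the demand curve, Q* = 277.6 - 76.6 = 201.
Total spending by buyers = P* × Q* = 76.6 × 201 = 15396.6.

Total spending by buyers = 15396.6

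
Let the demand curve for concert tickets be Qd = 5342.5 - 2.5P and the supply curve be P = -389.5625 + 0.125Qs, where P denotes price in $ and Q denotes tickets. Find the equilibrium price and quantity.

P* = 212, Q* = 4812.5

Inverting to quantity form: Qs = 3116.5 + 8P.
At equilibrium Qd = Qs, so 5342.5 - 2.5P = 3116.5 + 8P; collecting terms, 2226 = 10.5P and P* = 212.
Then Q* = 5342.5 - 2.5(212) = 4812.5.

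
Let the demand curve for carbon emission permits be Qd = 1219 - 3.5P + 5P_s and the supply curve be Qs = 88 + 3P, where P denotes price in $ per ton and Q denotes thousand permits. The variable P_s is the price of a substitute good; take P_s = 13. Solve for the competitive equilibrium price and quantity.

With P_s = 13, demand is Qd = 1284 - 3.5P.
The market clears where 1284 - 3.5P = 88 + 3P. Rearranging, 6.5P = 1196, hence P* = 184.
Substitute back: Q* = 1284 - 3.5(184) = 640.

P* = 184, Q* = 640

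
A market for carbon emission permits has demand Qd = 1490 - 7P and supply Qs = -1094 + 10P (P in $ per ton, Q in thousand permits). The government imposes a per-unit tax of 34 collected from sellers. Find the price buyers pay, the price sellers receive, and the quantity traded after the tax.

P_b = 172, P_s = 138, Q = 286

With a tax of 34 on sellers, they supply based on the net price P_s = P_b - 34, so Qs = -1434 + 10P_b.
Market clearing requires 1490 - 7P_b = -1434 + 10P_b; hence 2924 = 17P_b and P_b = 172.
Then P_s = 172 - 34 = 138 and Q = 1490 - 7(172) = 286.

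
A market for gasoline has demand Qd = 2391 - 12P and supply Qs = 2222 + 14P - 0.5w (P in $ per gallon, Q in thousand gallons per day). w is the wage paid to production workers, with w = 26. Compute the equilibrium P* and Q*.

P* = 7, Q* = 2307

With w = 26, supply is Qs = 2209 + 14P.
Equating demand and supply, 2391 - 12P = 2209 + 14P gives 26P = 182, so P* = 7.
From the demand curve, Q* = 2391 - 12(7) = 2307.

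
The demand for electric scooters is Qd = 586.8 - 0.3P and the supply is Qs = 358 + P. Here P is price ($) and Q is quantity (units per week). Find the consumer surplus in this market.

Set Qd = Qs: 586.8 - 0.3P = 358 + P, so 228.8 = 1.3P and P* = 176.
Substitute back: Q* = 586.8 - 0.3(176) = 534.
Demand choke price (Qd = 0): P = 586.8/0.3 = 1956. Consumer surplus = ½ × (1956 - 176) × 534 = 475260.

Consumer surplus = 475260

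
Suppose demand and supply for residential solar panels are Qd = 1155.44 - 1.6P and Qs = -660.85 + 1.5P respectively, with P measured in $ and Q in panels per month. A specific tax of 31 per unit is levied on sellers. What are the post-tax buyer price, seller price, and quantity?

P_b = 600.9, P_s = 569.9, Q = 194

The tax drives a wedge P_b - P_s = 31. Substituting P_s = P_b - 31 into supply: Qs = -707.35 + 1.5P_b.
Set Qd = Qs: 1155.44 - 1.6P_b = -707.35 + 1.5P_b, so 1862.79 = 3.1P_b and P_b = 600.9.
Then P_s = 600.9 - 31 = 569.9 and Q = 1155.44 - 1.6(600.9) = 194.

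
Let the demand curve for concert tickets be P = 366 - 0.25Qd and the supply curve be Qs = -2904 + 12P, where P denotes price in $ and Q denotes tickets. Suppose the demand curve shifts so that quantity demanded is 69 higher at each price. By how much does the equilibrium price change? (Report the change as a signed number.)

In direct form, Qd = 1464 - 4P.
Set Qd = Qs: 1464 - 4P = -2904 + 12P, so 4368 = 16P and P* = 273.
Then Q* = 1464 - 4(273) = 372.
After the shift, demand is Qd = 1533 - 4P.
Re-solving, 16P = 4437 gives P = 277.3125 and Q = 423.75.
ΔP = 277.3125 - 273 = 4.3125.

ΔP = 4.3125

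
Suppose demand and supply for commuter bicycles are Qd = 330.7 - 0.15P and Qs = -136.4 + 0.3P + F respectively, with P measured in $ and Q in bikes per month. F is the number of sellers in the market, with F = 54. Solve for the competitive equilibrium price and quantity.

P* = 918, Q* = 193

With F = 54, supply is Qs = -82.4 + 0.3P.
At equilibrium Qd = Qs, so 330.7 - 0.15P = -82.4 + 0.3P; collecting terms, 413.1 = 0.45P and P* = 918.
Plugging P* into demand: Q* = 330.7 - 0.15(918) = 193.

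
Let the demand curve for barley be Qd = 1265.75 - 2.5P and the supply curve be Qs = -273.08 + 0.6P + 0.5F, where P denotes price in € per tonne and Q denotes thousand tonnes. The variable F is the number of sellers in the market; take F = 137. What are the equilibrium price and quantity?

P* = 474.3, Q* = 80

With F = 137, supply is Qs = -204.58 + 0.6P.
At equilibrium Qd = Qs, so 1265.75 - 2.5P = -204.58 + 0.6P; collecting terms, 1470.33 = 3.1P and P* = 474.3.
From the demand curve, Q* = 1265.75 - 2.5(474.3) = 80.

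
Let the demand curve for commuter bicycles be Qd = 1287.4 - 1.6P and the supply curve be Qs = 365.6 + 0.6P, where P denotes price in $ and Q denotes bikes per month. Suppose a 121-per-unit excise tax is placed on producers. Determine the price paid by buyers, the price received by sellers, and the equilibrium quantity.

Producers keep P_s = P_b - 121 per unit, so supply in terms of the buyer price is Qs = 293 + 0.6P_b.
Set Qd = Qs: 1287.4 - 1.6P_b = 293 + 0.6P_b, so 994.4 = 2.2P_b and P_b = 452.
So P_s = 331 and the quantity traded is Q = 1287.4 - 1.6(452) = 564.2.

P_b = 452, P_s = 331, Q = 564.2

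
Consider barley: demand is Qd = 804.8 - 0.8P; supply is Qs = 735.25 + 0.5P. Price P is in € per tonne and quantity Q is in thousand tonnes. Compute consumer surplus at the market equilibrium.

Consumer surplus = 362902.5

At equilibrium Qd = Qs, so 804.8 - 0.8P = 735.25 + 0.5P; collecting terms, 69.55 = 1.3P and P* = 53.5.
Plugging P* into demand: Q* = 804.8 - 0.8(53.5) = 762.
Demand choke price (Qd = 0): P = 804.8/0.8 = 1006. Consumer surplus = ½ × (1006 - 53.5) × 762 = 362902.5.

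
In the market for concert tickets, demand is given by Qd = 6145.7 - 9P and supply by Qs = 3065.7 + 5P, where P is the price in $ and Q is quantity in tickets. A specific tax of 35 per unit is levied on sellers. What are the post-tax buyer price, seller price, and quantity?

P_b = 232.5, P_s = 197.5, Q = 4053.2

Sellers keep P_s = P_b - 35 per unit, so supply in terms of the buyer price is Qs = 2890.7 + 5P_b.
Set Qd = Qs: 6145.7 - 9P_b = 2890.7 + 5P_b, so 3255 = 14P_b and P_b = 232.5.
Then P_s = 232.5 - 35 = 197.5 and Q = 6145.7 - 9(232.5) = 4053.2.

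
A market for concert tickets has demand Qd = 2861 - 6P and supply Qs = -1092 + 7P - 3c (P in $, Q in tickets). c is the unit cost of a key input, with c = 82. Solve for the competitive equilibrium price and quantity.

P* = 323, Q* = 923

With c = 82, supply is Qs = -1338 + 7P.
Set Qd = Qs: 2861 - 6P = -1338 + 7P, so 4199 = 13P and P* = 323.
Substitute back: Q* = 2861 - 6(323) = 923.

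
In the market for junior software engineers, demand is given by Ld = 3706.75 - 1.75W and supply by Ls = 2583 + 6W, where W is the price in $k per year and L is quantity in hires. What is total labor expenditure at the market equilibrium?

Set Ld = Ls: 3706.75 - 1.75W = 2583 + 6W, so 1123.75 = 7.75W and W* = 145.
Plugging W* into demand: L* = 3706.75 - 1.75(145) = 3453.
Total labor expenditure = W* × L* = 145 × 3453 = 500685.

Total labor expenditure = 500685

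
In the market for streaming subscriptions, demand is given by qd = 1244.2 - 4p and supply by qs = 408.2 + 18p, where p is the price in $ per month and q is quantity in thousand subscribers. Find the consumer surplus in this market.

At equilibrium qd = qs, so 1244.2 - 4p = 408.2 + 18p; collecting terms, 836 = 22p and p* = 38.
Then q* = 1244.2 - 4(38) = 1092.2.
Demand choke price (qd = 0): p = 1244.2/4 = 311.05. Consumer surplus = ½ × (311.05 - 38) × 1092.2 = 149112.605.

Consumer surplus = 149112.605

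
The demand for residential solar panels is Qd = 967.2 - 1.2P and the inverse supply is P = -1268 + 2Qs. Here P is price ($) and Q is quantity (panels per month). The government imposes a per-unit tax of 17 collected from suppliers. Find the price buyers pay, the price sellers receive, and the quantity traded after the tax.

P_b = 201, P_s = 184, Q = 726

Solving each curve for Q: Qs = 634 + 0.5P.
Suppliers keep P_s = P_b - 17 per unit, so supply in terms of the buyer price is Qs = 625.5 + 0.5P_b.
Market clearing requires 967.2 - 1.2P_b = 625.5 + 0.5P_b; hence 341.7 = 1.7P_b and P_b = 201.
Then P_s = 201 - 17 = 184 and Q = 967.2 - 1.2(201) = 726.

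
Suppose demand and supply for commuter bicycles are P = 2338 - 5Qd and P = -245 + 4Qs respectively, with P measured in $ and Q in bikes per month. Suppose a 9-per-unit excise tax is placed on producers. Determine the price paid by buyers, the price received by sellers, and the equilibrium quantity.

Inverting to quantity form: Qd = 467.6 - 0.2P and Qs = 61.25 + 0.25P.
With a tax of 9 on producers, they supply based on the net price P_s = P_b - 9, so Qs = 59 + 0.25P_b.
Equate demand and the shifted supply: 467.6 - 0.2P_b = 59 + 0.25P_b, giving 0.45P_b = 408.6, so P_b = 908.
So P_s = 899 and the quantity traded is Q = 467.6 - 0.2(908) = 286.

P_b = 908, P_s = 899, Q = 286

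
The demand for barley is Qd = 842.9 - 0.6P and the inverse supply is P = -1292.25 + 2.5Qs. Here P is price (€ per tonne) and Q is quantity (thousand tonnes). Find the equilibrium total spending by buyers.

Inverting to quantity form: Qs = 516.9 + 0.4P.
Equating demand and supply, 842.9 - 0.6P = 516.9 + 0.4P gives P = 326, so P* = 326.
From the demand curve, Q* = 842.9 - 0.6(326) = 647.3.
Total spending by buyers = P* × Q* = 326 × 647.3 = 211019.8.

Total spending by buyers = 211019.8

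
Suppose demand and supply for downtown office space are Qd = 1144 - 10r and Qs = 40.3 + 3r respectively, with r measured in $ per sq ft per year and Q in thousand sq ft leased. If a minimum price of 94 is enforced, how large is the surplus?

At r = 94: Qd = 204 and Qs = 322.3.
Surplus = Qs - Qd = 322.3 - 204 = 118.3.

Surplus = 118.3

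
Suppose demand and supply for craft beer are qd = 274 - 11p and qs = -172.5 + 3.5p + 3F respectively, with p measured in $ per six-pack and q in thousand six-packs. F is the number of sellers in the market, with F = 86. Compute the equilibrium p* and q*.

With F = 86, supply is qs = 85.5 + 3.5p.
At equilibrium qd = qs, so 274 - 11p = 85.5 + 3.5p; collecting terms, 188.5 = 14.5p and p* = 13.
From the demand curve, q* = 274 - 11(13) = 131.

p* = 13, q* = 131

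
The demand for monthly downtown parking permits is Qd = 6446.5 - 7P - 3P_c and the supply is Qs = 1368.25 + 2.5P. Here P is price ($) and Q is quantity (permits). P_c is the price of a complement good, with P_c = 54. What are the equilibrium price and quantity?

P* = 517.5, Q* = 2662

With P_c = 54, demand is Qd = 6284.5 - 7P.
Equating demand and supply, 6284.5 - 7P = 1368.25 + 2.5P gives 9.5P = 4916.25, so P* = 517.5.
Then Q* = 6284.5 - 7(517.5) = 2662.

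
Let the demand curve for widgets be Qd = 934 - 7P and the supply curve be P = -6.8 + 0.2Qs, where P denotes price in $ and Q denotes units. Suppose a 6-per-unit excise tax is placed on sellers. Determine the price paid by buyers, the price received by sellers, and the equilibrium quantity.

Solving each curve for Q: Qs = 34 + 5P.
With a tax of 6 on sellers, they supply based on the net price P_s = P_b - 6, so Qs = 4 + 5P_b.
Market clearing requires 934 - 7P_b = 4 + 5P_b; hence 930 = 12P_b and P_b = 77.5.
So P_s = 71.5 and the quantity traded is Q = 934 - 7(77.5) = 391.5.

P_b = 77.5, P_s = 71.5, Q = 391.5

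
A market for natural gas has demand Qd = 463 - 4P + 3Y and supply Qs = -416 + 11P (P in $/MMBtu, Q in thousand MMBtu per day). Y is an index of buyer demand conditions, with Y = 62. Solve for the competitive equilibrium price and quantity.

With Y = 62, demand is Qd = 649 - 4P.
Equating demand and supply, 649 - 4P = -416 + 11P gives 15P = 1065, so P* = 71.
Then Q* = 649 - 4(71) = 365.

P* = 71, Q* = 365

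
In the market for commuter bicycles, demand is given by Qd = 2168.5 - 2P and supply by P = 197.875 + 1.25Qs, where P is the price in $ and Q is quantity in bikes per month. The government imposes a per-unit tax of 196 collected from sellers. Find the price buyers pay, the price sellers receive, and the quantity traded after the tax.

P_b = 887, P_s = 691, Q = 394.5

Rewriting in direct form: Qs = -158.3 + 0.8P.
With a tax of 196 on sellers, they supply based on the net price P_s = P_b - 196, so Qs = -315.1 + 0.8P_b.
Equate demand and the shifted supply: 2168.5 - 2P_b = -315.1 + 0.8P_b, giving 2.8P_b = 2483.6, so P_b = 887.
Then P_s = 887 - 196 = 691 and Q = 2168.5 - 2(887) = 394.5.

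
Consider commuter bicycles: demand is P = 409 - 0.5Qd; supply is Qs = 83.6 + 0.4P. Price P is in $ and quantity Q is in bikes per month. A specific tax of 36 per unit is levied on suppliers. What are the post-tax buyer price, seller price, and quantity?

Rewriting in direct form: Qd = 818 - 2P.
With a tax of 36 on suppliers, they supply based on the net price P_s = P_b - 36, so Qs = 69.2 + 0.4P_b.
Equate demand and the shifted supply: 818 - 2P_b = 69.2 + 0.4P_b, giving 2.4P_b = 748.8, so P_b = 312.
Then P_s = 312 - 36 = 276 and Q = 818 - 2(312) = 194.

P_b = 312, P_s = 276, Q = 194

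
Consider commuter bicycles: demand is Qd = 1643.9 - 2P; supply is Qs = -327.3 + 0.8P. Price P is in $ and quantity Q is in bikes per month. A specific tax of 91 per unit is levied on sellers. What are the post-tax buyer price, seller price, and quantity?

P_b = 730, P_s = 639, Q = 183.9

The tax drives a wedge P_b - P_s = 91. Substituting P_s = P_b - 91 into supply: Qs = -400.1 + 0.8P_b.
Set Qd = Qs: 1643.9 - 2P_b = -400.1 + 0.8P_b, so 2044 = 2.8P_b and P_b = 730.
Then P_s = 730 - 91 = 639 and Q = 1643.9 - 2(730) = 183.9.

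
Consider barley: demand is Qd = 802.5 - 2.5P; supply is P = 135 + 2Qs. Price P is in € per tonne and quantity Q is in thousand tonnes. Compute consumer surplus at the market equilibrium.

In direct form, Qs = -67.5 + 0.5P.
Set Qd = Qs: 802.5 - 2.5P = -67.5 + 0.5P, so 870 = 3P and P* = 290.
Then Q* = 802.5 - 2.5(290) = 77.5.
Demand choke price (Qd = 0): P = 802.5/2.5 = 321. Consumer surplus = ½ × (321 - 290) × 77.5 = 1201.25.

Consumer surplus = 1201.25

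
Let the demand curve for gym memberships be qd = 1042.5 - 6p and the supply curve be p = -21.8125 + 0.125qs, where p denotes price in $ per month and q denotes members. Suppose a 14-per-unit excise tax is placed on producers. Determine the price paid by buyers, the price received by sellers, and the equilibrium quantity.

Solving each curve for q: qs = 174.5 + 8p.
With a tax of 14 on producers, they supply based on the net price p_s = p_b - 14, so qs = 62.5 + 8p_b.
Set qd = qs: 1042.5 - 6p_b = 62.5 + 8p_b, so 980 = 14p_b and p_b = 70.
Then p_s = 70 - 14 = 56 and q = 1042.5 - 6(70) = 622.5.

p_b = 70, p_s = 56, q = 622.5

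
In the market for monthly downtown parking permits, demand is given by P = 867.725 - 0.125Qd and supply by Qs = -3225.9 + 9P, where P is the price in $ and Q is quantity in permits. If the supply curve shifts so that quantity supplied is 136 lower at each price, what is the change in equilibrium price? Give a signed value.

ΔP = 8

Solving each curve for Q: Qd = 6941.8 - 8P.
At equilibrium Qd = Qs, so 6941.8 - 8P = -3225.9 + 9P; collecting terms, 10167.7 = 17P and P* = 598.1.
Plugging P* into demand: Q* = 6941.8 - 8(598.1) = 2157.
After the shift, supply is Qs = -3361.9 + 9P.
The new intersection has 10303.7 = 17P, i.e. P = 606.1, Q = 2093.
ΔP = 606.1 - 598.1 = 8.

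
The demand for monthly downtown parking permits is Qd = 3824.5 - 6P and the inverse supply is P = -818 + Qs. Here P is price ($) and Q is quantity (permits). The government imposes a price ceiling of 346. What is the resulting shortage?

Rewriting in direct form: Qs = 818 + P.
With P fixed at 346, quantity demanded is 1748.5 and quantity supplied is 1164.
Shortage = Qd - Qs = 1748.5 - 1164 = 584.5.

Shortage = 584.5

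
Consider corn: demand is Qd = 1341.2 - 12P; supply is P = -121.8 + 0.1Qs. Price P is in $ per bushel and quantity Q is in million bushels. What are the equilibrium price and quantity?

P* = 5.6, Q* = 1274

In direct form, Qs = 1218 + 10P.
The market clears where 1341.2 - 12P = 1218 + 10P. Rearranging, 22P = 123.2, hence P* = 5.6.
Plugging P* into demand: Q* = 1341.2 - 12(5.6) = 1274.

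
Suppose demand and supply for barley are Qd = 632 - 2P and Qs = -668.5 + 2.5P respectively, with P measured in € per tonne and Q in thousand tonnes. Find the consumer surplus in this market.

Set Qd = Qs: 632 - 2P = -668.5 + 2.5P, so 1300.5 = 4.5P and P* = 289.
From the demand curve, Q* = 632 - 2(289) = 54.
Demand choke price (Qd = 0): P = 632/2 = 316. Consumer surplus = ½ × (316 - 289) × 54 = 729.

Consumer surplus = 729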